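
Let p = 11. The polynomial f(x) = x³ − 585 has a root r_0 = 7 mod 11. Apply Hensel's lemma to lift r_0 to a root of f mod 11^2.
r_1 = 7 (mod 121)

Hensel: r_{i+1} = r_i − f(r_i)/f′(r_i) mod 11^{i+2}, where f′(x) = 3x². Iterate:
  r_0 = 7 (mod 11)
  r_1 = 7 (mod 121)
Final: r = 7 with f(r) ≡ 0 mod 11^2.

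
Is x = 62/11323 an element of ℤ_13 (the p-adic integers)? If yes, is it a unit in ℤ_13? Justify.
x ∉ ℤ_13 (v_13(x) = -2 < 0)

ℤ_13 = {x ∈ ℚ_13 : v_13(x) ≥ 0} and ℤ_13^× = {x ∈ ℤ_13 : v_13(x) = 0}. Here v_13(62/11323) = v_13(num) − v_13(den) = -2; compare against these criteria.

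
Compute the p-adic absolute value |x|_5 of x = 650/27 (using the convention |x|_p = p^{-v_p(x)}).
|650/27|_5 = 1/25

Step 1 — compute v_5(x) by factoring powers of 5 out of the numerator and denominator: v_5(650/27) = 2. Step 2 — apply |x|_p = p^{-v_p(x)} = 5^{-2} = 1/25.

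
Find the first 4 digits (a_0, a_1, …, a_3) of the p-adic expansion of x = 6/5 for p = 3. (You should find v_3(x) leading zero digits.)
(a_0, …, a_3) = (0, 1, 1, 2)

v_3(6/5) = 1, so a_0 = ... = a_0 = 0. Factor out: x = 3^1 · u with u = 2/5 a unit in ℤ_3. Expand u iteratively via a_{v+i} = u_i mod 3, u_{i+1} = (u_i − a_{v+i})/3:
  u_0 = 2/5;  a_1 = 1;  u_1 = (u_0 − 1)/3 = -1/5
  u_1 = -1/5;  a_2 = 1;  u_2 = (u_1 − 1)/3 = -2/5
  u_2 = -2/5;  a_3 = 2;  u_3 = (u_2 − 2)/3 = -4/5
Digits: (0, 1, 1, 2).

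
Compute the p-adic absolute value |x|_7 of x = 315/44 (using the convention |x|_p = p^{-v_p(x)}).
|315/44|_7 = 1/7

Step 1 — compute v_7(x) by factoring powers of 7 out of the numerator and denominator: v_7(315/44) = 1. Step 2 — apply |x|_p = p^{-v_p(x)} = 7^{-1} = 1/7.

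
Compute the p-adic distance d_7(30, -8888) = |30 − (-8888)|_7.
d_7(30, -8888) = 1/343

Step 1 — x − y = 30 − (-8888) = 8918. Step 2 — v_7(8918) = 3 (factor: 8918 = (7^3 · 26); the sign does not affect v_p). Step 3 — |x − y|_7 = 7^{-3} = 1/343.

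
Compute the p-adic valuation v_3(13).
v_3(13) = 0

v_3(n) is the largest exponent k such that 3^k divides n. Factor out: 13 = 3^0 · 13. (Sign doesn't affect v_p.) So v_3(13) = 0.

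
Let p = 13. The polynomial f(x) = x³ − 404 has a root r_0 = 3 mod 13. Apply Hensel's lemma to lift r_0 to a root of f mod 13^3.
r_2 = 1056 (mod 2197)

Hensel: r_{i+1} = r_i − f(r_i)/f′(r_i) mod 13^{i+2}, where f′(x) = 3x². Iterate:
  r_0 = 3 (mod 13)
  r_1 = 42 (mod 169)
  r_2 = 1056 (mod 2197)
Final: r = 1056 with f(r) ≡ 0 mod 13^3.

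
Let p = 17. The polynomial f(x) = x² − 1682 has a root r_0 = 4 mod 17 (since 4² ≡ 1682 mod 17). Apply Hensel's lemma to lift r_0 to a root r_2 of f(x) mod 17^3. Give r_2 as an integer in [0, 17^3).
r_2 = 1585 (mod 4913)

Hensel's recurrence: r_{i+1} = r_i − f(r_i)·(f′(r_i))^{-1} mod 17^{i+2}, with f′(x) = 2x. Iterate:
  r_0 = 4 (mod 17)
  r_1 = 140 (mod 289)
  r_2 = 1585 (mod 4913)
Final: r_2 = 1585, and one checks f(r_2) ≡ 0 mod 17^3.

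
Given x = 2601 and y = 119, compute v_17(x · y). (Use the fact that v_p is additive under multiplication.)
v_17(309519) = 3

v_p(x) = 2 (factor: 2601 = 17^2 · 9); v_p(y) = 1 (factor: 119 = 17^1 · 7). Additivity: v_p(xy) = v_p(x) + v_p(y) = 2 + 1 = 3. (Direct check: xy = 309519 = 17^3 · (63).)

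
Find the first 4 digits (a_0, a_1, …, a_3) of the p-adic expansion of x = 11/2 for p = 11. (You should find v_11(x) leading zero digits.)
(a_0, …, a_3) = (0, 6, 5, 5)

v_11(11/2) = 1, so a_0 = ... = a_0 = 0. Factor out: x = 11^1 · u with u = 1/2 a unit in ℤ_11. Expand u iteratively via a_{v+i} = u_i mod 11, u_{i+1} = (u_i − a_{v+i})/11:
  u_0 = 1/2;  a_1 = 6;  u_1 = (u_0 − 6)/11 = -1/2
  u_1 = -1/2;  a_2 = 5;  u_2 = (u_1 − 5)/11 = -1/2
  u_2 = -1/2;  a_3 = 5;  u_3 = (u_2 − 5)/11 = -1/2
Digits: (0, 6, 5, 5).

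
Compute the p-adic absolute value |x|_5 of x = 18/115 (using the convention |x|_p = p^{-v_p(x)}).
|18/115|_5 = 5

Step 1 — compute v_5(x) by factoring powers of 5 out of the numerator and denominator: v_5(18/115) = -1. Step 2 — apply |x|_p = p^{-v_p(x)} = 5^{1} = 5.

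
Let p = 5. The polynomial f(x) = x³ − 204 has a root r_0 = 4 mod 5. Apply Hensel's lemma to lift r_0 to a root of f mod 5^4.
r_3 = 84 (mod 625)

Hensel: r_{i+1} = r_i − f(r_i)/f′(r_i) mod 5^{i+2}, where f′(x) = 3x². Iterate:
  r_0 = 4 (mod 5)
  r_1 = 9 (mod 25)
  r_2 = 84 (mod 125)
  r_3 = 84 (mod 625)
Final: r = 84 with f(r) ≡ 0 mod 5^4.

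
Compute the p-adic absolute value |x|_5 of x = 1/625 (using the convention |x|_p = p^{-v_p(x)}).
|1/625|_5 = 625

Step 1 — compute v_5(x) by factoring powers of 5 out of the numerator and denominator: v_5(1/625) = -4. Step 2 — apply |x|_p = p^{-v_p(x)} = 5^{4} = 625.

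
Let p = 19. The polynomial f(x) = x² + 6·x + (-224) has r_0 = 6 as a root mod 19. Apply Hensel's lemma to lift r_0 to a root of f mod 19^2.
r_1 = 215 (mod 361)

Hensel: r_{i+1} = r_i − f(r_i)·(f′(r_i))^{-1} mod 19^{i+2}, f′(x) = 2x + 6. Iterate:
  r_0 = 6 (mod 19)
  r_1 = 215 (mod 361)
Final: r = 215 satisfies f(r) ≡ 0 mod 19^2.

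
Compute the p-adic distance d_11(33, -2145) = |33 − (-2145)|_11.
d_11(33, -2145) = 1/121

Step 1 — x − y = 33 − (-2145) = 2178. Step 2 — v_11(2178) = 2 (factor: 2178 = (11^2 · 18); the sign does not affect v_p). Step 3 — |x − y|_11 = 11^{-2} = 1/121.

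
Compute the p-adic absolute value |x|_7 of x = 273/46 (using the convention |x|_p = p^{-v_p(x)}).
|273/46|_7 = 1/7

Step 1 — compute v_7(x) by factoring powers of 7 out of the numerator and denominator: v_7(273/46) = 1. Step 2 — apply |x|_p = p^{-v_p(x)} = 7^{-1} = 1/7.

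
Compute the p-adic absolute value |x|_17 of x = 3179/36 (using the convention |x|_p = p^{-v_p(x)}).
|3179/36|_17 = 1/289

Step 1 — compute v_17(x) by factoring powers of 17 out of the numerator and denominator: v_17(3179/36) = 2. Step 2 — apply |x|_p = p^{-v_p(x)} = 17^{-2} = 1/289.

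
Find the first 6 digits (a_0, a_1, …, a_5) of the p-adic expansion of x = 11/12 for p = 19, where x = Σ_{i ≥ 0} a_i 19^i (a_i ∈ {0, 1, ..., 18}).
(a_0, …, a_5) = (12, 1, 11, 1, 11, 1)

v_19(11/12) = 0 (numerator and denominator both coprime to 19), so x ∈ ℤ_19^×. Compute digits iteratively via a_i = x_i mod 19, x_{i+1} = (x_i − a_i)/19, with x_0 = x:
  x_0 = 11/12;  a_0 = 12;  x_1 = (x_0 − 12)/19 = -7/12
  x_1 = -7/12;  a_1 = 1;  x_2 = (x_1 − 1)/19 = -1/12
  x_2 = -1/12;  a_2 = 11;  x_3 = (x_2 − 11)/19 = -7/12
  x_3 = -7/12;  a_3 = 1;  x_4 = (x_3 − 1)/19 = -1/12
  x_4 = -1/12;  a_4 = 11;  x_5 = (x_4 − 11)/19 = -7/12
  x_5 = -7/12;  a_5 = 1;  x_6 = (x_5 − 1)/19 = -1/12
Digits: (12, 1, 11, 1, 11, 1).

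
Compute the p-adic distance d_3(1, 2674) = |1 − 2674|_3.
d_3(1, 2674) = 1/243

Step 1 — x − y = 1 − 2674 = -2673. Step 2 — v_3(-2673) = 5 (factor: -2673 = −(3^5 · 11); the sign does not affect v_p). Step 3 — |x − y|_3 = 3^{-5} = 1/243.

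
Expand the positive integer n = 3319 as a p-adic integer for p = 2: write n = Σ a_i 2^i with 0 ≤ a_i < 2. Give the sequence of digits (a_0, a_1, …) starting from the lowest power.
(a_0, a_1, …) = (1, 1, 1, 0, 1, 1, 1, 1, 0, 0, 1, 1)

Repeated division by 2 gives the digits low-to-high: 3319 = 1 + 1·2^1 + 1·2^2 + 1·2^4 + 1·2^5 + 1·2^6 + 1·2^7 + 1·2^10 + 1·2^11. Digit sequence: (1, 1, 1, 0, 1, 1, 1, 1, 0, 0, 1, 1).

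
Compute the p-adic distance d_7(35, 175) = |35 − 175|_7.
d_7(35, 175) = 1/7

Step 1 — x − y = 35 − 175 = -140. Step 2 — v_7(-140) = 1 (factor: -140 = −(7^1 · 20); the sign does not affect v_p). Step 3 — |x − y|_7 = 7^{-1} = 1/7.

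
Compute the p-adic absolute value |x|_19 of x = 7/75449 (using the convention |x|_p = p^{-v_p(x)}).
|7/75449|_19 = 6859

Step 1 — compute v_19(x) by factoring powers of 19 out of the numerator and denominator: v_19(7/75449) = -3. Step 2 — apply |x|_p = p^{-v_p(x)} = 19^{3} = 6859.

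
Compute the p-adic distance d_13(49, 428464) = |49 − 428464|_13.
d_13(49, 428464) = 1/28561

Step 1 — x − y = 49 − 428464 = -428415. Step 2 — v_13(-428415) = 4 (factor: -428415 = −(13^4 · 15); the sign does not affect v_p). Step 3 — |x − y|_13 = 13^{-4} = 1/28561.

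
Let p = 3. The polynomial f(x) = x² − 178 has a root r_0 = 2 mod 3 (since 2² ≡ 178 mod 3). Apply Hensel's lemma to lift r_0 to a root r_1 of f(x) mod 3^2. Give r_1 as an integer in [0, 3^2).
r_1 = 5 (mod 9)

Hensel's recurrence: r_{i+1} = r_i − f(r_i)·(f′(r_i))^{-1} mod 3^{i+2}, with f′(x) = 2x. Iterate:
  r_0 = 2 (mod 3)
  r_1 = 5 (mod 9)
Final: r_1 = 5, and one checks f(r_1) ≡ 0 mod 3^2.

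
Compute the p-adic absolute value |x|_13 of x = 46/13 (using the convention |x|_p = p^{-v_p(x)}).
|46/13|_13 = 13

Step 1 — compute v_13(x) by factoring powers of 13 out of the numerator and denominator: v_13(46/13) = -1. Step 2 — apply |x|_p = p^{-v_p(x)} = 13^{1} = 13.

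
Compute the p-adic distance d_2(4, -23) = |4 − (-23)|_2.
d_2(4, -23) = 1

Step 1 — x − y = 4 − (-23) = 27. Step 2 — v_2(27) = 0 (factor: 27 = (2^0 · 27); the sign does not affect v_p). Step 3 — |x − y|_2 = 2^{0} = 1.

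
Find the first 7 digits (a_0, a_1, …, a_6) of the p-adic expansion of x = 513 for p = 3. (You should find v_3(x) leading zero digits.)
(a_0, …, a_6) = (0, 0, 0, 1, 0, 2, 0)

v_3(513) = 3, so a_0 = ... = a_2 = 0. Factor out: x = 3^3 · u with u = 19 a unit in ℤ_3. Expand u iteratively via a_{v+i} = u_i mod 3, u_{i+1} = (u_i − a_{v+i})/3:
  u_0 = 19;  a_3 = 1;  u_1 = (u_0 − 1)/3 = 6
  u_1 = 6;  a_4 = 0;  u_2 = (u_1 − 0)/3 = 2
  u_2 = 2;  a_5 = 2;  u_3 = (u_2 − 2)/3 = 0
  u_3 = 0;  a_6 = 0;  u_4 = (u_3 − 0)/3 = 0
Digits: (0, 0, 0, 1, 0, 2, 0).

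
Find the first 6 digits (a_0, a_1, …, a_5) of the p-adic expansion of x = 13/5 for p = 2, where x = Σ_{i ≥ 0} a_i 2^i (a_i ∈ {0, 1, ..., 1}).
(a_0, …, a_5) = (1, 0, 0, 1, 0, 1)

v_2(13/5) = 0 (numerator and denominator both coprime to 2), so x ∈ ℤ_2^×. Compute digits iteratively via a_i = x_i mod 2, x_{i+1} = (x_i − a_i)/2, with x_0 = x:
  x_0 = 13/5;  a_0 = 1;  x_1 = (x_0 − 1)/2 = 4/5
  x_1 = 4/5;  a_1 = 0;  x_2 = (x_1 − 0)/2 = 2/5
  x_2 = 2/5;  a_2 = 0;  x_3 = (x_2 − 0)/2 = 1/5
  x_3 = 1/5;  a_3 = 1;  x_4 = (x_3 − 1)/2 = -2/5
  x_4 = -2/5;  a_4 = 0;  x_5 = (x_4 − 0)/2 = -1/5
  x_5 = -1/5;  a_5 = 1;  x_6 = (x_5 − 1)/2 = -3/5
Digits: (1, 0, 0, 1, 0, 1).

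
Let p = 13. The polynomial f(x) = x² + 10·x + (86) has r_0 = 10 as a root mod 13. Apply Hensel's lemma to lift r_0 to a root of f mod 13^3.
r_2 = 361 (mod 2197)

Hensel: r_{i+1} = r_i − f(r_i)·(f′(r_i))^{-1} mod 13^{i+2}, f′(x) = 2x + 10. Iterate:
  r_0 = 10 (mod 13)
  r_1 = 23 (mod 169)
  r_2 = 361 (mod 2197)
Final: r = 361 satisfies f(r) ≡ 0 mod 13^3.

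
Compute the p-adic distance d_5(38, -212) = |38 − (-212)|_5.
d_5(38, -212) = 1/125

Step 1 — x − y = 38 − (-212) = 250. Step 2 — v_5(250) = 3 (factor: 250 = (5^3 · 2); the sign does not affect v_p). Step 3 — |x − y|_5 = 5^{-3} = 1/125.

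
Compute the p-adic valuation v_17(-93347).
v_17(-93347) = 3

v_17(n) is the largest exponent k such that 17^k divides n. Factor out: -93347 = -17^3 · 19. (Sign doesn't affect v_p.) So v_17(-93347) = 3.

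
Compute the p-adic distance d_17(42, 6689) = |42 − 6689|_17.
d_17(42, 6689) = 1/289

Step 1 — x − y = 42 − 6689 = -6647. Step 2 — v_17(-6647) = 2 (factor: -6647 = −(17^2 · 23); the sign does not affect v_p). Step 3 — |x − y|_17 = 17^{-2} = 1/289.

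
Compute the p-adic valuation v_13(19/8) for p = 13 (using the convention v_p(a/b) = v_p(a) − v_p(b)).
v_13(19/8) = 0

Factor powers of 13 from the numerator and denominator of the reduced fraction: 19 = 13^0 · 19 and 8 = 13^0 · 8. Apply v_p(a/b) = v_p(a) − v_p(b): v_13(19/8) = 0 − 0 = 0.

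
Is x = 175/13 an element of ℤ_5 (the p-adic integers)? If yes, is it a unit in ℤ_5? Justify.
x ∈ ℤ_5 but not a unit; v_5(x) = 2 > 0

ℤ_5 = {x ∈ ℚ_5 : v_5(x) ≥ 0} and ℤ_5^× = {x ∈ ℤ_5 : v_5(x) = 0}. Here v_5(175/13) = v_5(num) − v_5(den) = 2; compare against these criteria.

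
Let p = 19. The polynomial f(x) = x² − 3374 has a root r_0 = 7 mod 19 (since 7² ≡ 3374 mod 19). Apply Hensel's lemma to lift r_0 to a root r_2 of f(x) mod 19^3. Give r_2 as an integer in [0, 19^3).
r_2 = 2952 (mod 6859)

Hensel's recurrence: r_{i+1} = r_i − f(r_i)·(f′(r_i))^{-1} mod 19^{i+2}, with f′(x) = 2x. Iterate:
  r_0 = 7 (mod 19)
  r_1 = 64 (mod 361)
  r_2 = 2952 (mod 6859)
Final: r_2 = 2952, and one checks f(r_2) ≡ 0 mod 19^3.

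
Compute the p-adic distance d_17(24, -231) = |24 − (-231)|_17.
d_17(24, -231) = 1/17

Step 1 — x − y = 24 − (-231) = 255. Step 2 — v_17(255) = 1 (factor: 255 = (17^1 · 15); the sign does not affect v_p). Step 3 — |x − y|_17 = 17^{-1} = 1/17.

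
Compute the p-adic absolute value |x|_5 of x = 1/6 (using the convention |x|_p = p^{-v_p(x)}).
|1/6|_5 = 1

Step 1 — compute v_5(x) by factoring powers of 5 out of the numerator and denominator: v_5(1/6) = 0. Step 2 — apply |x|_p = p^{-v_p(x)} = 5^{0} = 1.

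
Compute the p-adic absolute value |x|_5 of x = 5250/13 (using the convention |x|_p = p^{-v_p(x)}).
|5250/13|_5 = 1/125

Step 1 — compute v_5(x) by factoring powers of 5 out of the numerator and denominator: v_5(5250/13) = 3. Step 2 — apply |x|_p = p^{-v_p(x)} = 5^{-3} = 1/125.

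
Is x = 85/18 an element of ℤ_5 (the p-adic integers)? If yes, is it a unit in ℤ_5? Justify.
x ∈ ℤ_5 but not a unit; v_5(x) = 1 > 0

ℤ_5 = {x ∈ ℚ_5 : v_5(x) ≥ 0} and ℤ_5^× = {x ∈ ℤ_5 : v_5(x) = 0}. Here v_5(85/18) = v_5(num) − v_5(den) = 1; compare against these criteria.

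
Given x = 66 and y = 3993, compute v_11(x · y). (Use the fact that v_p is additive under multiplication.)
v_11(263538) = 4

v_p(x) = 1 (factor: 66 = 11^1 · 6); v_p(y) = 3 (factor: 3993 = 11^3 · 3). Additivity: v_p(xy) = v_p(x) + v_p(y) = 1 + 3 = 4. (Direct check: xy = 263538 = 11^4 · (18).)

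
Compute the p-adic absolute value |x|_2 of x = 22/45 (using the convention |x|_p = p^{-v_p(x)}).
|22/45|_2 = 1/2

Step 1 — compute v_2(x) by factoring powers of 2 out of the numerator and denominator: v_2(22/45) = 1. Step 2 — apply |x|_p = p^{-v_p(x)} = 2^{-1} = 1/2.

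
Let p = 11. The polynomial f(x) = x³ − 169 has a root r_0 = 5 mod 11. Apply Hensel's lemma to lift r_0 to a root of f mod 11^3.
r_2 = 104 (mod 1331)

Hensel: r_{i+1} = r_i − f(r_i)/f′(r_i) mod 11^{i+2}, where f′(x) = 3x². Iterate:
  r_0 = 5 (mod 11)
  r_1 = 104 (mod 121)
  r_2 = 104 (mod 1331)
Final: r = 104 with f(r) ≡ 0 mod 11^3.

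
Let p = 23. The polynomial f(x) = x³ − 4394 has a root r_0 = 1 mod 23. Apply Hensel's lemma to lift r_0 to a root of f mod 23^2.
r_1 = 231 (mod 529)

Hensel: r_{i+1} = r_i − f(r_i)/f′(r_i) mod 23^{i+2}, where f′(x) = 3x². Iterate:
  r_0 = 1 (mod 23)
  r_1 = 231 (mod 529)
Final: r = 231 with f(r) ≡ 0 mod 23^2.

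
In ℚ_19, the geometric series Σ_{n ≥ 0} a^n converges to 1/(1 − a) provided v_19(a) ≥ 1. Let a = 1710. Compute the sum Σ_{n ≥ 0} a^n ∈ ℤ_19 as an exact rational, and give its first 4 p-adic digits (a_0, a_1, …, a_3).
Σ a^n = 1/(1 − a) = -1/1709;  first 4 digits = (1, 14, 10, 16)

v_19(a) = 1 ≥ 1, so the series converges in ℤ_19 to 1/(1 − a) = 1/(1 − 1710) = -1/1709. Expand this rational in ℤ_19: compute digits iteratively via d_i = x_i mod 19, x_{i+1} = (x_i − d_i)/19. The first 4 digits are (1, 14, 10, 16).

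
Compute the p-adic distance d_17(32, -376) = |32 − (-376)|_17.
d_17(32, -376) = 1/17

Step 1 — x − y = 32 − (-376) = 408. Step 2 — v_17(408) = 1 (factor: 408 = (17^1 · 24); the sign does not affect v_p). Step 3 — |x − y|_17 = 17^{-1} = 1/17.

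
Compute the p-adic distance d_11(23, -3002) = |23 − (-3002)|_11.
d_11(23, -3002) = 1/121

Step 1 — x − y = 23 − (-3002) = 3025. Step 2 — v_11(3025) = 2 (factor: 3025 = (11^2 · 25); the sign does not affect v_p). Step 3 — |x − y|_11 = 11^{-2} = 1/121.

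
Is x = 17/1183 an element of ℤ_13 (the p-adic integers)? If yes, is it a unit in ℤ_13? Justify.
x ∉ ℤ_13 (v_13(x) = -2 < 0)

ℤ_13 = {x ∈ ℚ_13 : v_13(x) ≥ 0} and ℤ_13^× = {x ∈ ℤ_13 : v_13(x) = 0}. Here v_13(17/1183) = v_13(num) − v_13(den) = -2; compare against these criteria.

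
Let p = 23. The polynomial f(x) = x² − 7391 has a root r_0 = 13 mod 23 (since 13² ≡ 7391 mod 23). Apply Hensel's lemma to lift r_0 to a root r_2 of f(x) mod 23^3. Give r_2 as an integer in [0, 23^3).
r_2 = 1186 (mod 12167)

Hensel's recurrence: r_{i+1} = r_i − f(r_i)·(f′(r_i))^{-1} mod 23^{i+2}, with f′(x) = 2x. Iterate:
  r_0 = 13 (mod 23)
  r_1 = 128 (mod 529)
  r_2 = 1186 (mod 12167)
Final: r_2 = 1186, and one checks f(r_2) ≡ 0 mod 23^3.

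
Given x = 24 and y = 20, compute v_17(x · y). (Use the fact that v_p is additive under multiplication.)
v_17(480) = 0

v_p(x) = 0 (factor: 24 = 17^0 · 24); v_p(y) = 0 (factor: 20 = 17^0 · 20). Additivity: v_p(xy) = v_p(x) + v_p(y) = 0 + 0 = 0. (Direct check: xy = 480 = 17^0 · (480).)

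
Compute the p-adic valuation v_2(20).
v_2(20) = 2

v_2(n) is the largest exponent k such that 2^k divides n. Factor out: 20 = 2^2 · 5. (Sign doesn't affect v_p.) So v_2(20) = 2.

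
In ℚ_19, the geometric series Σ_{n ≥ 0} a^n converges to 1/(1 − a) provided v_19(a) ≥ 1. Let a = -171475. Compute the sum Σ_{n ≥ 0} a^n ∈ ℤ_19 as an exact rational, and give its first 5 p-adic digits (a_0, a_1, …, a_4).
Σ a^n = 1/(1 − a) = 1/171476;  first 5 digits = (1, 0, 0, 13, 17)

v_19(a) = 3 ≥ 1, so the series converges in ℤ_19 to 1/(1 − a) = 1/(1 − (-171475)) = 1/171476. Expand this rational in ℤ_19: compute digits iteratively via d_i = x_i mod 19, x_{i+1} = (x_i − d_i)/19. The first 5 digits are (1, 0, 0, 13, 17).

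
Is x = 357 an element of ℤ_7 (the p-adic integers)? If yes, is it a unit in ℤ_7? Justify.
x ∈ ℤ_7 but not a unit; v_7(x) = 1 > 0

ℤ_7 = {x ∈ ℚ_7 : v_7(x) ≥ 0} and ℤ_7^× = {x ∈ ℤ_7 : v_7(x) = 0}. Here v_7(357) = v_7(num) − v_7(den) = 1; compare against these criteria.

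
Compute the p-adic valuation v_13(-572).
v_13(-572) = 1

v_13(n) is the largest exponent k such that 13^k divides n. Factor out: -572 = -13^1 · 44. (Sign doesn't affect v_p.) So v_13(-572) = 1.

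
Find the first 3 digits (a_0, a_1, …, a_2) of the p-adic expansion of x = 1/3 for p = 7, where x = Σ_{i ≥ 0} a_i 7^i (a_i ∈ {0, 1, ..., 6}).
(a_0, …, a_2) = (5, 4, 4)

v_7(1/3) = 0 (numerator and denominator both coprime to 7), so x ∈ ℤ_7^×. Compute digits iteratively via a_i = x_i mod 7, x_{i+1} = (x_i − a_i)/7, with x_0 = x:
  x_0 = 1/3;  a_0 = 5;  x_1 = (x_0 − 5)/7 = -2/3
  x_1 = -2/3;  a_1 = 4;  x_2 = (x_1 − 4)/7 = -2/3
  x_2 = -2/3;  a_2 = 4;  x_3 = (x_2 − 4)/7 = -2/3
Digits: (5, 4, 4).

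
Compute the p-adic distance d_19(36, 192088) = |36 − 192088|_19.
d_19(36, 192088) = 1/6859

Step 1 — x − y = 36 − 192088 = -192052. Step 2 — v_19(-192052) = 3 (factor: -192052 = −(19^3 · 28); the sign does not affect v_p). Step 3 — |x − y|_19 = 19^{-3} = 1/6859.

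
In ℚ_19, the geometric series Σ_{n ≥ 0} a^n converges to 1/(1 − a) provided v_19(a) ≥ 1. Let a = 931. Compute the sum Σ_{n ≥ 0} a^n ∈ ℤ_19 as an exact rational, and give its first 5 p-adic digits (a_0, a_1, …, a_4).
Σ a^n = 1/(1 − a) = -1/930;  first 5 digits = (1, 11, 9, 13, 15)

v_19(a) = 1 ≥ 1, so the series converges in ℤ_19 to 1/(1 − a) = 1/(1 − 931) = -1/930. Expand this rational in ℤ_19: compute digits iteratively via d_i = x_i mod 19, x_{i+1} = (x_i − d_i)/19. The first 5 digits are (1, 11, 9, 13, 15).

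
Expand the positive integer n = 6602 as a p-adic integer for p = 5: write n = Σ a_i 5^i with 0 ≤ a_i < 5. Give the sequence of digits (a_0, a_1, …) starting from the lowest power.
(a_0, a_1, …) = (2, 0, 4, 2, 0, 2)

Repeated division by 5 gives the digits low-to-high: 6602 = 2 + 4·5^2 + 2·5^3 + 2·5^5. Digit sequence: (2, 0, 4, 2, 0, 2).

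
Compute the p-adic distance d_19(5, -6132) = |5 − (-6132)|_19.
d_19(5, -6132) = 1/361

Step 1 — x − y = 5 − (-6132) = 6137. Step 2 — v_19(6137) = 2 (factor: 6137 = (19^2 · 17); the sign does not affect v_p). Step 3 — |x − y|_19 = 19^{-2} = 1/361.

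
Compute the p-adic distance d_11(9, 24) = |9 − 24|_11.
d_11(9, 24) = 1

Step 1 — x − y = 9 − 24 = -15. Step 2 — v_11(-15) = 0 (factor: -15 = −(11^0 · 15); the sign does not affect v_p). Step 3 — |x − y|_11 = 11^{0} = 1.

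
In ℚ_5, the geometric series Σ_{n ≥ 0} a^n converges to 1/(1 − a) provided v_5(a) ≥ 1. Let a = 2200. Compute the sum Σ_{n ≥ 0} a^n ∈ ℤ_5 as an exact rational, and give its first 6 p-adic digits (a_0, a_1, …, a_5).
Σ a^n = 1/(1 − a) = -1/2199;  first 6 digits = (1, 0, 3, 2, 2, 4)

v_5(a) = 2 ≥ 1, so the series converges in ℤ_5 to 1/(1 − a) = 1/(1 − 2200) = -1/2199. Expand this rational in ℤ_5: compute digits iteratively via d_i = x_i mod 5, x_{i+1} = (x_i − d_i)/5. The first 6 digits are (1, 0, 3, 2, 2, 4).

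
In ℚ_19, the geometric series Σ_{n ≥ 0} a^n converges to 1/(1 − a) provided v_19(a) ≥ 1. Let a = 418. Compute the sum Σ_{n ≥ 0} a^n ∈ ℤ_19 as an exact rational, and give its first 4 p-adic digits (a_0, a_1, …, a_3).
Σ a^n = 1/(1 − a) = -1/417;  first 4 digits = (1, 3, 10, 14)

v_19(a) = 1 ≥ 1, so the series converges in ℤ_19 to 1/(1 − a) = 1/(1 − 418) = -1/417. Expand this rational in ℤ_19: compute digits iteratively via d_i = x_i mod 19, x_{i+1} = (x_i − d_i)/19. The first 4 digits are (1, 3, 10, 14).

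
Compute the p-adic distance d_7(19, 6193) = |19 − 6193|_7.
d_7(19, 6193) = 1/343

Step 1 — x − y = 19 − 6193 = -6174. Step 2 — v_7(-6174) = 3 (factor: -6174 = −(7^3 · 18); the sign does not affect v_p). Step 3 — |x − y|_7 = 7^{-3} = 1/343.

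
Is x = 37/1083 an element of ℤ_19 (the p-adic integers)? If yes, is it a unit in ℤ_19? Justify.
x ∉ ℤ_19 (v_19(x) = -2 < 0)

ℤ_19 = {x ∈ ℚ_19 : v_19(x) ≥ 0} and ℤ_19^× = {x ∈ ℤ_19 : v_19(x) = 0}. Here v_19(37/1083) = v_19(num) − v_19(den) = -2; compare against these criteria.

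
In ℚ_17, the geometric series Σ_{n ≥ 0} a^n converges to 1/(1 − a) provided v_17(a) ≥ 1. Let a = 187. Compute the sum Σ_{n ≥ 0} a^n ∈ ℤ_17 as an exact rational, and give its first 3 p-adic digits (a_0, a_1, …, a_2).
Σ a^n = 1/(1 − a) = -1/186;  first 3 digits = (1, 11, 2)

v_17(a) = 1 ≥ 1, so the series converges in ℤ_17 to 1/(1 − a) = 1/(1 − 187) = -1/186. Expand this rational in ℤ_17: compute digits iteratively via d_i = x_i mod 17, x_{i+1} = (x_i − d_i)/17. The first 3 digits are (1, 11, 2).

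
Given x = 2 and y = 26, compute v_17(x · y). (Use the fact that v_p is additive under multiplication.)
v_17(52) = 0

v_p(x) = 0 (factor: 2 = 17^0 · 2); v_p(y) = 0 (factor: 26 = 17^0 · 26). Additivity: v_p(xy) = v_p(x) + v_p(y) = 0 + 0 = 0. (Direct check: xy = 52 = 17^0 · (52).)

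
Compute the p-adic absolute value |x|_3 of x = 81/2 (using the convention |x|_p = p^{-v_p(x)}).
|81/2|_3 = 1/81

Step 1 — compute v_3(x) by factoring powers of 3 out of the numerator and denominator: v_3(81/2) = 4. Step 2 — apply |x|_p = p^{-v_p(x)} = 3^{-4} = 1/81.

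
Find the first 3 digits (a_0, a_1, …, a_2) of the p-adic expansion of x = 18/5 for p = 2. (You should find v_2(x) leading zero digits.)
(a_0, …, a_2) = (0, 1, 0)

v_2(18/5) = 1, so a_0 = ... = a_0 = 0. Factor out: x = 2^1 · u with u = 9/5 a unit in ℤ_2. Expand u iteratively via a_{v+i} = u_i mod 2, u_{i+1} = (u_i − a_{v+i})/2:
  u_0 = 9/5;  a_1 = 1;  u_1 = (u_0 − 1)/2 = 2/5
  u_1 = 2/5;  a_2 = 0;  u_2 = (u_1 − 0)/2 = 1/5
Digits: (0, 1, 0).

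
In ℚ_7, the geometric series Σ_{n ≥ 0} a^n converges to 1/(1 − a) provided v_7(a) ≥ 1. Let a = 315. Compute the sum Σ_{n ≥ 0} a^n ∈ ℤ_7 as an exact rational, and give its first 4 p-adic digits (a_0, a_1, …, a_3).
Σ a^n = 1/(1 − a) = -1/314;  first 4 digits = (1, 3, 1, 2)

v_7(a) = 1 ≥ 1, so the series converges in ℤ_7 to 1/(1 − a) = 1/(1 − 315) = -1/314. Expand this rational in ℤ_7: compute digits iteratively via d_i = x_i mod 7, x_{i+1} = (x_i − d_i)/7. The first 4 digits are (1, 3, 1, 2).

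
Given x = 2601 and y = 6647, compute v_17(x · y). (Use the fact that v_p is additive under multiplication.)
v_17(17288847) = 4

v_p(x) = 2 (factor: 2601 = 17^2 · 9); v_p(y) = 2 (factor: 6647 = 17^2 · 23). Additivity: v_p(xy) = v_p(x) + v_p(y) = 2 + 2 = 4. (Direct check: xy = 17288847 = 17^4 · (207).)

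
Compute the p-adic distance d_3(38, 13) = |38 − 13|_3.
d_3(38, 13) = 1

Step 1 — x − y = 38 − 13 = 25. Step 2 — v_3(25) = 0 (factor: 25 = (3^0 · 25); the sign does not affect v_p). Step 3 — |x − y|_3 = 3^{0} = 1.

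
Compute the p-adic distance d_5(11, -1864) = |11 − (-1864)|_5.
d_5(11, -1864) = 1/625

Step 1 — x − y = 11 − (-1864) = 1875. Step 2 — v_5(1875) = 4 (factor: 1875 = (5^4 · 3); the sign does not affect v_p). Step 3 — |x − y|_5 = 5^{-4} = 1/625.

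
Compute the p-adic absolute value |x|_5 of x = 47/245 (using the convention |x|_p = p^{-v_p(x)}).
|47/245|_5 = 5

Step 1 — compute v_5(x) by factoring powers of 5 out of the numerator and denominator: v_5(47/245) = -1. Step 2 — apply |x|_p = p^{-v_p(x)} = 5^{1} = 5.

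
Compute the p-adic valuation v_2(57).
v_2(57) = 0

v_2(n) is the largest exponent k such that 2^k divides n. Factor out: 57 = 2^0 · 57. (Sign doesn't affect v_p.) So v_2(57) = 0.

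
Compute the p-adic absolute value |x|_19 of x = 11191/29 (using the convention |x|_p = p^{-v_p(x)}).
|11191/29|_19 = 1/361

Step 1 — compute v_19(x) by factoring powers of 19 out of the numerator and denominator: v_19(11191/29) = 2. Step 2 — apply |x|_p = p^{-v_p(x)} = 19^{-2} = 1/361.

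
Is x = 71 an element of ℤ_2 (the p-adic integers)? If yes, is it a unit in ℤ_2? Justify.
x ∈ ℤ_2^× (unit); v_2(x) = 0

ℤ_2 = {x ∈ ℚ_2 : v_2(x) ≥ 0} and ℤ_2^× = {x ∈ ℤ_2 : v_2(x) = 0}. Here v_2(71) = v_2(num) − v_2(den) = 0; compare against these criteria.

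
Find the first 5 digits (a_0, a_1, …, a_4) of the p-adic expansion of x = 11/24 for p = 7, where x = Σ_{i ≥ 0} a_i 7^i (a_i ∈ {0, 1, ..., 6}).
(a_0, …, a_4) = (6, 3, 5, 3, 5)

v_7(11/24) = 0 (numerator and denominator both coprime to 7), so x ∈ ℤ_7^×. Compute digits iteratively via a_i = x_i mod 7, x_{i+1} = (x_i − a_i)/7, with x_0 = x:
  x_0 = 11/24;  a_0 = 6;  x_1 = (x_0 − 6)/7 = -19/24
  x_1 = -19/24;  a_1 = 3;  x_2 = (x_1 − 3)/7 = -13/24
  x_2 = -13/24;  a_2 = 5;  x_3 = (x_2 − 5)/7 = -19/24
  x_3 = -19/24;  a_3 = 3;  x_4 = (x_3 − 3)/7 = -13/24
  x_4 = -13/24;  a_4 = 5;  x_5 = (x_4 − 5)/7 = -19/24
Digits: (6, 3, 5, 3, 5).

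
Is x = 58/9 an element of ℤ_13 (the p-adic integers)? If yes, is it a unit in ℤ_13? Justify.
x ∈ ℤ_13^× (unit); v_13(x) = 0

ℤ_13 = {x ∈ ℚ_13 : v_13(x) ≥ 0} and ℤ_13^× = {x ∈ ℤ_13 : v_13(x) = 0}. Here v_13(58/9) = v_13(num) − v_13(den) = 0; compare against these criteria.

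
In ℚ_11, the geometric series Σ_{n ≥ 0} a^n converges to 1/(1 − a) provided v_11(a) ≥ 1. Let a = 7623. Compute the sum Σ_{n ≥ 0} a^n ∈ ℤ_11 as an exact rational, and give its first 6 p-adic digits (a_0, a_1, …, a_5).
Σ a^n = 1/(1 − a) = -1/7622;  first 6 digits = (1, 0, 8, 5, 9, 8)

v_11(a) = 2 ≥ 1, so the series converges in ℤ_11 to 1/(1 − a) = 1/(1 − 7623) = -1/7622. Expand this rational in ℤ_11: compute digits iteratively via d_i = x_i mod 11, x_{i+1} = (x_i − d_i)/11. The first 6 digits are (1, 0, 8, 5, 9, 8).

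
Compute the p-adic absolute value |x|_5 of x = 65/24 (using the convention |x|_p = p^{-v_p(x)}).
|65/24|_5 = 1/5

Step 1 — compute v_5(x) by factoring powers of 5 out of the numerator and denominator: v_5(65/24) = 1. Step 2 — apply |x|_p = p^{-v_p(x)} = 5^{-1} = 1/5.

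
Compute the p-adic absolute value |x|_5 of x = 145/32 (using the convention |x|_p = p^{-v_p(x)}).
|145/32|_5 = 1/5

Step 1 — compute v_5(x) by factoring powers of 5 out of the numerator and denominator: v_5(145/32) = 1. Step 2 — apply |x|_p = p^{-v_p(x)} = 5^{-1} = 1/5.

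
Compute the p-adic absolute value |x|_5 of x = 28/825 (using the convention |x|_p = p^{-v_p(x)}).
|28/825|_5 = 25

Step 1 — compute v_5(x) by factoring powers of 5 out of the numerator and denominator: v_5(28/825) = -2. Step 2 — apply |x|_p = p^{-v_p(x)} = 5^{2} = 25.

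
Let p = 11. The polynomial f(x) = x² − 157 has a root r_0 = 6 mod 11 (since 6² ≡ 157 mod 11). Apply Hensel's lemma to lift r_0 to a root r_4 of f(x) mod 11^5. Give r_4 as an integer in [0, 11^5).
r_4 = 159847 (mod 161051)

Hensel's recurrence: r_{i+1} = r_i − f(r_i)·(f′(r_i))^{-1} mod 11^{i+2}, with f′(x) = 2x. Iterate:
  r_0 = 6 (mod 11)
  r_1 = 6 (mod 121)
  r_2 = 127 (mod 1331)
  r_3 = 13437 (mod 14641)
  r_4 = 159847 (mod 161051)
Final: r_4 = 159847, and one checks f(r_4) ≡ 0 mod 11^5.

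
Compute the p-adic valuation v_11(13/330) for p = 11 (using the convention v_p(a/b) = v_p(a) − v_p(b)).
v_11(13/330) = -1

Factor powers of 11 from the numerator and denominator of the reduced fraction: 13 = 11^0 · 13 and 330 = 11^1 · 30. Apply v_p(a/b) = v_p(a) − v_p(b): v_11(13/330) = 0 − 1 = -1.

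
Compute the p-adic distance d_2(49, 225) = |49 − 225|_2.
d_2(49, 225) = 1/16

Step 1 — x − y = 49 − 225 = -176. Step 2 — v_2(-176) = 4 (factor: -176 = −(2^4 · 11); the sign does not affect v_p). Step 3 — |x − y|_2 = 2^{-4} = 1/16.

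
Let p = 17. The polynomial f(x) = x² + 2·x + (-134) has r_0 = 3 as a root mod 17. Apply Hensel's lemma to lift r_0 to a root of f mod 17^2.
r_1 = 54 (mod 289)

Hensel: r_{i+1} = r_i − f(r_i)·(f′(r_i))^{-1} mod 17^{i+2}, f′(x) = 2x + 2. Iterate:
  r_0 = 3 (mod 17)
  r_1 = 54 (mod 289)
Final: r = 54 satisfies f(r) ≡ 0 mod 17^2.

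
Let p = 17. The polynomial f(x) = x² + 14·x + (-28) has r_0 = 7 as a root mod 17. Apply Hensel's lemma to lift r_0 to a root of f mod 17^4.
r_3 = 78972 (mod 83521)

Hensel: r_{i+1} = r_i − f(r_i)·(f′(r_i))^{-1} mod 17^{i+2}, f′(x) = 2x + 14. Iterate:
  r_0 = 7 (mod 17)
  r_1 = 75 (mod 289)
  r_2 = 364 (mod 4913)
  r_3 = 78972 (mod 83521)
Final: r = 78972 satisfies f(r) ≡ 0 mod 17^4.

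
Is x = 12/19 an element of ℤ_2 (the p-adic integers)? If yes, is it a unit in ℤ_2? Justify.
x ∈ ℤ_2 but not a unit; v_2(x) = 2 > 0

ℤ_2 = {x ∈ ℚ_2 : v_2(x) ≥ 0} and ℤ_2^× = {x ∈ ℤ_2 : v_2(x) = 0}. Here v_2(12/19) = v_2(num) − v_2(den) = 2; compare against these criteria.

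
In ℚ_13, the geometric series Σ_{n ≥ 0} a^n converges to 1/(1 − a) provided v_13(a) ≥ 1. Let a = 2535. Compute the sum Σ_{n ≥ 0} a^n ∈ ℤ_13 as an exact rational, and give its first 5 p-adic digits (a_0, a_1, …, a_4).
Σ a^n = 1/(1 − a) = -1/2534;  first 5 digits = (1, 0, 2, 1, 4)

v_13(a) = 2 ≥ 1, so the series converges in ℤ_13 to 1/(1 − a) = 1/(1 − 2535) = -1/2534. Expand this rational in ℤ_13: compute digits iteratively via d_i = x_i mod 13, x_{i+1} = (x_i − d_i)/13. The first 5 digits are (1, 0, 2, 1, 4).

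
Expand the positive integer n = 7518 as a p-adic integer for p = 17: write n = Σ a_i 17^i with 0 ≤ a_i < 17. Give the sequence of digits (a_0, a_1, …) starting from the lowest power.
(a_0, a_1, …) = (4, 0, 9, 1)

Repeated division by 17 gives the digits low-to-high: 7518 = 4 + 9·17^2 + 1·17^3. Digit sequence: (4, 0, 9, 1).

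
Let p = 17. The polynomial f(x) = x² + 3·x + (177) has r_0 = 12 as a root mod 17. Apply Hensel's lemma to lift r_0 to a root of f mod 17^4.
r_3 = 75781 (mod 83521)

Hensel: r_{i+1} = r_i − f(r_i)·(f′(r_i))^{-1} mod 17^{i+2}, f′(x) = 2x + 3. Iterate:
  r_0 = 12 (mod 17)
  r_1 = 63 (mod 289)
  r_2 = 2086 (mod 4913)
  r_3 = 75781 (mod 83521)
Final: r = 75781 satisfies f(r) ≡ 0 mod 17^4.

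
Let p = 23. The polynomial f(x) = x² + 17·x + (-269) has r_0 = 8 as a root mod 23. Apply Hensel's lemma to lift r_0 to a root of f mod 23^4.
r_3 = 142263 (mod 279841)

Hensel: r_{i+1} = r_i − f(r_i)·(f′(r_i))^{-1} mod 23^{i+2}, f′(x) = 2x + 17. Iterate:
  r_0 = 8 (mod 23)
  r_1 = 491 (mod 529)
  r_2 = 8426 (mod 12167)
  r_3 = 142263 (mod 279841)
Final: r = 142263 satisfies f(r) ≡ 0 mod 23^4.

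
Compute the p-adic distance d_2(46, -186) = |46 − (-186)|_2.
d_2(46, -186) = 1/8

Step 1 — x − y = 46 − (-186) = 232. Step 2 — v_2(232) = 3 (factor: 232 = (2^3 · 29); the sign does not affect v_p). Step 3 — |x − y|_2 = 2^{-3} = 1/8.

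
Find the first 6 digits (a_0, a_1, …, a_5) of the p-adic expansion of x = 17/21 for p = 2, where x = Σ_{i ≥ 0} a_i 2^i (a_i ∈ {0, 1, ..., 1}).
(a_0, …, a_5) = (1, 0, 1, 1, 0, 0)

v_2(17/21) = 0 (numerator and denominator both coprime to 2), so x ∈ ℤ_2^×. Compute digits iteratively via a_i = x_i mod 2, x_{i+1} = (x_i − a_i)/2, with x_0 = x:
  x_0 = 17/21;  a_0 = 1;  x_1 = (x_0 − 1)/2 = -2/21
  x_1 = -2/21;  a_1 = 0;  x_2 = (x_1 − 0)/2 = -1/21
  x_2 = -1/21;  a_2 = 1;  x_3 = (x_2 − 1)/2 = -11/21
  x_3 = -11/21;  a_3 = 1;  x_4 = (x_3 − 1)/2 = -16/21
  x_4 = -16/21;  a_4 = 0;  x_5 = (x_4 − 0)/2 = -8/21
  x_5 = -8/21;  a_5 = 0;  x_6 = (x_5 − 0)/2 = -4/21
Digits: (1, 0, 1, 1, 0, 0).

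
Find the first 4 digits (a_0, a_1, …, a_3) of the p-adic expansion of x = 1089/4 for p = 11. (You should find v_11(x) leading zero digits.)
(a_0, …, a_3) = (0, 0, 5, 8)

v_11(1089/4) = 2, so a_0 = ... = a_1 = 0. Factor out: x = 11^2 · u with u = 9/4 a unit in ℤ_11. Expand u iteratively via a_{v+i} = u_i mod 11, u_{i+1} = (u_i − a_{v+i})/11:
  u_0 = 9/4;  a_2 = 5;  u_1 = (u_0 − 5)/11 = -1/4
  u_1 = -1/4;  a_3 = 8;  u_2 = (u_1 − 8)/11 = -3/4
Digits: (0, 0, 5, 8).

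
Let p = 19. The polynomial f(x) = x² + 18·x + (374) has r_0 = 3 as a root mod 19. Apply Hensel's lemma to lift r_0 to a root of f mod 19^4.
r_3 = 41575 (mod 130321)

Hensel: r_{i+1} = r_i − f(r_i)·(f′(r_i))^{-1} mod 19^{i+2}, f′(x) = 2x + 18. Iterate:
  r_0 = 3 (mod 19)
  r_1 = 60 (mod 361)
  r_2 = 421 (mod 6859)
  r_3 = 41575 (mod 130321)
Final: r = 41575 satisfies f(r) ≡ 0 mod 19^4.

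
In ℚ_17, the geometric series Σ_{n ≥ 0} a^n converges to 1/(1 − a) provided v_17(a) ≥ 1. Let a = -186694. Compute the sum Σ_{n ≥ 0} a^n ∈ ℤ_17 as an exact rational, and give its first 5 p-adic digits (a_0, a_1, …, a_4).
Σ a^n = 1/(1 − a) = 1/186695;  first 5 digits = (1, 0, 0, 13, 14)

v_17(a) = 3 ≥ 1, so the series converges in ℤ_17 to 1/(1 − a) = 1/(1 − (-186694)) = 1/186695. Expand this rational in ℤ_17: compute digits iteratively via d_i = x_i mod 17, x_{i+1} = (x_i − d_i)/17. The first 5 digits are (1, 0, 0, 13, 14).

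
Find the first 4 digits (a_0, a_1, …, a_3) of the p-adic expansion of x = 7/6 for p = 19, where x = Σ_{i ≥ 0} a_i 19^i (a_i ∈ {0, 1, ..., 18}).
(a_0, …, a_3) = (17, 15, 15, 15)

v_19(7/6) = 0 (numerator and denominator both coprime to 19), so x ∈ ℤ_19^×. Compute digits iteratively via a_i = x_i mod 19, x_{i+1} = (x_i − a_i)/19, with x_0 = x:
  x_0 = 7/6;  a_0 = 17;  x_1 = (x_0 − 17)/19 = -5/6
  x_1 = -5/6;  a_1 = 15;  x_2 = (x_1 − 15)/19 = -5/6
  x_2 = -5/6;  a_2 = 15;  x_3 = (x_2 − 15)/19 = -5/6
  x_3 = -5/6;  a_3 = 15;  x_4 = (x_3 − 15)/19 = -5/6
Digits: (17, 15, 15, 15).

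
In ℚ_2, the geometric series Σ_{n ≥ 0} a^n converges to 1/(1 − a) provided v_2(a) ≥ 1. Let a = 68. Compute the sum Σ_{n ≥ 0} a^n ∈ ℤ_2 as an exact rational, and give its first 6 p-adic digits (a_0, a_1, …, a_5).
Σ a^n = 1/(1 − a) = -1/67;  first 6 digits = (1, 0, 1, 0, 1, 0)

v_2(a) = 2 ≥ 1, so the series converges in ℤ_2 to 1/(1 − a) = 1/(1 − 68) = -1/67. Expand this rational in ℤ_2: compute digits iteratively via d_i = x_i mod 2, x_{i+1} = (x_i − d_i)/2. The first 6 digits are (1, 0, 1, 0, 1, 0).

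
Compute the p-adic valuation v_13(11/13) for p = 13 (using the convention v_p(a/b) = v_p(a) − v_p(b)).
v_13(11/13) = -1

Factor powers of 13 from the numerator and denominator of the reduced fraction: 11 = 13^0 · 11 and 13 = 13^1 · 1. Apply v_p(a/b) = v_p(a) − v_p(b): v_13(11/13) = 0 − 1 = -1.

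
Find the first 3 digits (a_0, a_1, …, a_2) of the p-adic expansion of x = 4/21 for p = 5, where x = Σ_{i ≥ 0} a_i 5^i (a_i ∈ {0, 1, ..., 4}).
(a_0, …, a_2) = (4, 4, 0)

v_5(4/21) = 0 (numerator and denominator both coprime to 5), so x ∈ ℤ_5^×. Compute digits iteratively via a_i = x_i mod 5, x_{i+1} = (x_i − a_i)/5, with x_0 = x:
  x_0 = 4/21;  a_0 = 4;  x_1 = (x_0 − 4)/5 = -16/21
  x_1 = -16/21;  a_1 = 4;  x_2 = (x_1 − 4)/5 = -20/21
  x_2 = -20/21;  a_2 = 0;  x_3 = (x_2 − 0)/5 = -4/21
Digits: (4, 4, 0).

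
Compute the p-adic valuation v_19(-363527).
v_19(-363527) = 3

v_19(n) is the largest exponent k such that 19^k divides n. Factor out: -363527 = -19^3 · 53. (Sign doesn't affect v_p.) So v_19(-363527) = 3.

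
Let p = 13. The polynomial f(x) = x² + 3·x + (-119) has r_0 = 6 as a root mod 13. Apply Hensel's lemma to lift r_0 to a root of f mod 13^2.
r_1 = 123 (mod 169)

Hensel: r_{i+1} = r_i − f(r_i)·(f′(r_i))^{-1} mod 13^{i+2}, f′(x) = 2x + 3. Iterate:
  r_0 = 6 (mod 13)
  r_1 = 123 (mod 169)
Final: r = 123 satisfies f(r) ≡ 0 mod 13^2.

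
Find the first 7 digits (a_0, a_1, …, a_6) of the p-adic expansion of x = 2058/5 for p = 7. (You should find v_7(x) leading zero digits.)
(a_0, …, a_6) = (0, 0, 0, 4, 1, 4, 5)

v_7(2058/5) = 3, so a_0 = ... = a_2 = 0. Factor out: x = 7^3 · u with u = 6/5 a unit in ℤ_7. Expand u iteratively via a_{v+i} = u_i mod 7, u_{i+1} = (u_i − a_{v+i})/7:
  u_0 = 6/5;  a_3 = 4;  u_1 = (u_0 − 4)/7 = -2/5
  u_1 = -2/5;  a_4 = 1;  u_2 = (u_1 − 1)/7 = -1/5
  u_2 = -1/5;  a_5 = 4;  u_3 = (u_2 − 4)/7 = -3/5
  u_3 = -3/5;  a_6 = 5;  u_4 = (u_3 − 5)/7 = -4/5
Digits: (0, 0, 0, 4, 1, 4, 5).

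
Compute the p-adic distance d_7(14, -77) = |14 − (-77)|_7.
d_7(14, -77) = 1/7

Step 1 — x − y = 14 − (-77) = 91. Step 2 — v_7(91) = 1 (factor: 91 = (7^1 · 13); the sign does not affect v_p). Step 3 — |x − y|_7 = 7^{-1} = 1/7.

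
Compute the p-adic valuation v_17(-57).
v_17(-57) = 0

v_17(n) is the largest exponent k such that 17^k divides n. Factor out: -57 = -17^0 · 57. (Sign doesn't affect v_p.) So v_17(-57) = 0.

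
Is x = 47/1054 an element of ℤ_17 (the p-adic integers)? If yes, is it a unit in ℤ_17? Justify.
x ∉ ℤ_17 (v_17(x) = -1 < 0)

ℤ_17 = {x ∈ ℚ_17 : v_17(x) ≥ 0} and ℤ_17^× = {x ∈ ℤ_17 : v_17(x) = 0}. Here v_17(47/1054) = v_17(num) − v_17(den) = -1; compare against these criteria.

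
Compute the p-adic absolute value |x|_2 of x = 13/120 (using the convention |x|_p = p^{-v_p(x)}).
|13/120|_2 = 8

Step 1 — compute v_2(x) by factoring powers of 2 out of the numerator and denominator: v_2(13/120) = -3. Step 2 — apply |x|_p = p^{-v_p(x)} = 2^{3} = 8.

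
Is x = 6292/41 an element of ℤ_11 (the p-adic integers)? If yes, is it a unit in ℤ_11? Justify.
x ∈ ℤ_11 but not a unit; v_11(x) = 2 > 0

ℤ_11 = {x ∈ ℚ_11 : v_11(x) ≥ 0} and ℤ_11^× = {x ∈ ℤ_11 : v_11(x) = 0}. Here v_11(6292/41) = v_11(num) − v_11(den) = 2; compare against these criteria.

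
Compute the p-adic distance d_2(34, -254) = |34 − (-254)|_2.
d_2(34, -254) = 1/32

Step 1 — x − y = 34 − (-254) = 288. Step 2 — v_2(288) = 5 (factor: 288 = (2^5 · 9); the sign does not affect v_p). Step 3 — |x − y|_2 = 2^{-5} = 1/32.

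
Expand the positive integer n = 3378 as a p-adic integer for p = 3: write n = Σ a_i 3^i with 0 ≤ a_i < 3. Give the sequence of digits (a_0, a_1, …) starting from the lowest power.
(a_0, a_1, …) = (0, 1, 0, 2, 2, 1, 1, 1)

Repeated division by 3 gives the digits low-to-high: 3378 = 1·3^1 + 2·3^3 + 2·3^4 + 1·3^5 + 1·3^6 + 1·3^7. Digit sequence: (0, 1, 0, 2, 2, 1, 1, 1).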